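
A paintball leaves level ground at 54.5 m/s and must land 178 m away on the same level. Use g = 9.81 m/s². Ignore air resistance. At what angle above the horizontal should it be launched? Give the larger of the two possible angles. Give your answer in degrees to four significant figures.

72.00°

Level-ground range R = v₀² sin(2θ)/g ⇒ sin(2θ) = gR/v₀² = 9.81 × 178 / 54.5² = 0.5879.
2θ = 36.01° or 180° − 36.01° = 144.0°, so θ = 18.00° or 72.00°.
The larger angle is 72.00°.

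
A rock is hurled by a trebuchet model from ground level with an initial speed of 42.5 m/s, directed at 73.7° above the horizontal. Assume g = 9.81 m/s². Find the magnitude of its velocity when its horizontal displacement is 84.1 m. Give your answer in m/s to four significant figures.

30.78 m/s

vₓ = 42.50 cos 73.7° = 11.93 m/s; v_y0 = 42.50 sin 73.7° = 40.79 m/s.
At x = 84.1 m, t = x/vₓ = 84.1/11.93 = 7.050 s.
Vertical velocity there: v_y = v_y0 − g t = 40.79 − 9.81 × 7.050 = −28.37 m/s.
Speed: √(vₓ² + v_y²) = √(11.93² + 28.37²) = 30.78 m/s.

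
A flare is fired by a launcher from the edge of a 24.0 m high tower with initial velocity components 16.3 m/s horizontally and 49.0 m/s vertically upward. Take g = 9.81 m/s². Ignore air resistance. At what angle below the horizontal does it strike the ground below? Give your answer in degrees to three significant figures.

73.1°

The projectile lands when y = 24.0 + (49.00) t − ½·9.81·t² = 0. Positive root: t = (49.00 + √(49.00² + 2·9.81·24.0)) / 9.81 = (49.00 + 53.59) / 9.81 = 10.46 s.
At impact: v_y = v_y0 − g t = −53.59 m/s; vₓ = 16.30 m/s.
Angle below horizontal: arctan(|v_y|/vₓ) = arctan(53.59/16.30) = 73.08°.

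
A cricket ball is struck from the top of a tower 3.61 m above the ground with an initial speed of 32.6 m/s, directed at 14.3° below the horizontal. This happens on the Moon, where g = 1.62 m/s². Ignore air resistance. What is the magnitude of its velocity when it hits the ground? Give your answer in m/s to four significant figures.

Horizontal component vₓ = 32.60 cos 14.3° = 31.59 m/s; vertical v_y0 = −8.052 m/s (downward).
The projectile lands when y = 3.61 + (−8.052) t − ½·1.62·t² = 0. Positive root: t = (−8.052 + √(8.052² + 2·1.62·3.61)) / 1.62 = (−8.052 + 8.748) / 1.62 = 0.4297 s.
Vertical velocity at impact: v_y = v_y0 − g t = −8.052 − 1.62 × 0.4297 = −8.748 m/s.
Speed: |v| = √(vₓ² + v_y²) = √(31.59² + 8.748²) = 32.78 m/s.

32.78 m/s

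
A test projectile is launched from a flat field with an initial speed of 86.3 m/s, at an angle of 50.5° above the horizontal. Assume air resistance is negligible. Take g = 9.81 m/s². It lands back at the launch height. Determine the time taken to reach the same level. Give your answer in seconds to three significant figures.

Horizontal component vₓ = 86.30 cos 50.5° = 54.89 m/s; vertical v_y0 = 86.30 sin 50.5° = 66.59 m/s.
Time of flight on level ground: T = 2 v_y0 / g = 2 × 66.59 / 9.81 = 13.58 s.

13.6 s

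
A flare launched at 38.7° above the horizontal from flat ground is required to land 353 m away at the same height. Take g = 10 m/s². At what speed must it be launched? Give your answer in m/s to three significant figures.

On level ground R = v₀² sin 2θ / g ⇒ v₀ = √(gR / sin 2θ).
v₀ = √(10.0 × 353 / sin 77.40°) = √(3530 / 0.9759) = √3617.1 = 60.14 m/s.

60.1 m/s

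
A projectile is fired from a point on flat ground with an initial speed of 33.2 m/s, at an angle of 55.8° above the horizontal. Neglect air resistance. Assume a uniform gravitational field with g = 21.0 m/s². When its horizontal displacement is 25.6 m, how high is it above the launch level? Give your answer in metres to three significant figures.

17.9 m

Components: vₓ = 33.20 cos 55.8° = 18.66 m/s, v_y0 = 33.20 sin 55.8° = 27.46 m/s.
Time to reach x = 25.6 m: t = x/vₓ = 25.6/18.66 = 1.372 s.
Height: y = v_y0 t − ½ g t² = 27.46 × 1.372 − 10.50 × 1.372² = 37.67 − 19.76 = 17.91 m.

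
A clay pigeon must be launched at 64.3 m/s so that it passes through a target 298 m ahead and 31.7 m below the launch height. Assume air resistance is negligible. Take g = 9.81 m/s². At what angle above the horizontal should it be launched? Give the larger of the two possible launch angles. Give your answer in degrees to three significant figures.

68.6°

Trajectory: y = x tanθ − g x² (1 + tan²θ)/(2v₀²). With x = 298, y = −31.7, v₀ = 64.3, g = 9.81:
105.4 tan²θ − 298 tanθ + (73.65) = 0.
tanθ = [298 ± √(298² − 4 × 105.4 × (73.65))] / (2 × 105.4) = (298 ± 240.3) / 210.7, giving tanθ = 0.2736 or 2.555.
θ = 15.30° or 68.62°; the larger is 68.62°.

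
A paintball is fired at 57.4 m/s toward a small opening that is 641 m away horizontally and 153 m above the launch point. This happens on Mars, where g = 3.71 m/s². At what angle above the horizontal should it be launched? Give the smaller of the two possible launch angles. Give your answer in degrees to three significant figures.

Trajectory: y = x tanθ − g x² (1 + tan²θ)/(2v₀²). With x = 641, y = 153, v₀ = 57.4, g = 3.71:
231.3 tan²θ − 641 tanθ + (384.3) = 0.
tanθ = [641 ± √(641² − 4 × 231.3 × (384.3))] / (2 × 231.3) = (641 ± 235.0) / 462.7, giving tanθ = 0.8774 or 1.893.
θ = 41.26° or 62.16°; the smaller is 41.26°.

41.3°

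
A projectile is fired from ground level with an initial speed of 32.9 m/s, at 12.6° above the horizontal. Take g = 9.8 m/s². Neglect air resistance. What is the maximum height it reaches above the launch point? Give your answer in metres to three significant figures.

vₓ = 32.90 cos 12.6° = 32.11 m/s; v_y0 = 32.90 sin 12.6° = 7.177 m/s.
At the apex v_y = 0, so H = v_y0²/(2g) = 7.177²/19.60 = 2.628 m.

2.63 m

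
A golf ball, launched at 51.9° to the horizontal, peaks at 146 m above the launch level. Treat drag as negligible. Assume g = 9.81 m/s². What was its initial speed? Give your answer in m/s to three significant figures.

At the peak v_y = 0, so v_y0 = √(2gH) = √(2 × 9.81 × 146) = 53.52 m/s.
v_y0 = v₀ sin θ ⇒ v₀ = 53.52 / sin 51.9° = 68.01 m/s.

68.0 m/s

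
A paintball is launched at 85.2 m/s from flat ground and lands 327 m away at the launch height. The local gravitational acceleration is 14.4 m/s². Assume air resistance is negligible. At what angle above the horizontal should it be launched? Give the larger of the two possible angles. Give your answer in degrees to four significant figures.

69.78°

Level-ground range R = v₀² sin(2θ)/g ⇒ sin(2θ) = gR/v₀² = 14.4 × 327 / 85.2² = 0.6487.
2θ = 40.44° or 180° − 40.44° = 139.6°, so θ = 20.22° or 69.78°.
The larger angle is 69.78°.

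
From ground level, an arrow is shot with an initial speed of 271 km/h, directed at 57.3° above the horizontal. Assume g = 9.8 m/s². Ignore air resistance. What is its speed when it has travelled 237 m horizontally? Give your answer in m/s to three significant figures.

Convert: 271 km/h = 271/3.6 = 75.28 m/s.
vₓ = 75.28 cos 57.3° = 40.67 m/s; v_y0 = 75.28 sin 57.3° = 63.35 m/s.
Time to reach x = 237 m: t = x/vₓ = 237/40.67 = 5.828 s.
Vertical velocity there: v_y = v_y0 − g t = 63.35 − 9.80 × 5.828 = 6.236 m/s.
Speed: √(vₓ² + v_y²) = √(40.67² + 6.236²) = 41.14 m/s.

41.1 m/s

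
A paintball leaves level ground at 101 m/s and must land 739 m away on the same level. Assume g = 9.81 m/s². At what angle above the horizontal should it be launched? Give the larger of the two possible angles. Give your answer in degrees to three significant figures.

R = v₀² sin 2θ / g gives sin 2θ = gR/v₀² = 9.81·739/101² = 0.7107.
2θ = 45.29° or 180° − 45.29° = 134.7°, so θ = 22.64° or 67.36°.
The larger angle is 67.36°.

67.4°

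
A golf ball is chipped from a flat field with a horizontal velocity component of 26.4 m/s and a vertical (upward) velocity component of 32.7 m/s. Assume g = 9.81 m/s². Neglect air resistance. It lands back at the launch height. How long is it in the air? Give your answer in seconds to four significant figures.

Landing at launch height ⇒ T = 2 v_y0 / g = 2 × 32.70 / 9.81 = 6.667 s.

6.667 s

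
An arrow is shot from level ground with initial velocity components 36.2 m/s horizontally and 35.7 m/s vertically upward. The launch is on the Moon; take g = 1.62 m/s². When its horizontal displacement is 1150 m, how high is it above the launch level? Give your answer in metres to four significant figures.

316.7 m

At x = 1150 m, t = x/vₓ = 1150/36.20 = 31.77 s.
Height: y = v_y0 t − ½ g t² = 35.70 × 31.77 − 0.8100 × 31.77² = 1134 − 817.5 = 316.7 m.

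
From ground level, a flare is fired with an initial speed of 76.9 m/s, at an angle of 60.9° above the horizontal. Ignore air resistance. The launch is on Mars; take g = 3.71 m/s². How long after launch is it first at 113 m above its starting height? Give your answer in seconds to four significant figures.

Resolve: vₓ = 76.90 cos 60.9° = 37.40 m/s and v_y0 = 76.90 sin 60.9° = 67.19 m/s.
Require v_y0 t − ½ g t² = 113, i.e. 1.855 t² − 67.19 t + 113 = 0.
t = [67.19 ± √(67.19² − 2·3.71·113)] / 3.71 = (67.19 ± 60.63) / 3.71, so t = 1.768 s or t = 34.45 s.
The first (ascending) time is 1.768 s.

1.768 s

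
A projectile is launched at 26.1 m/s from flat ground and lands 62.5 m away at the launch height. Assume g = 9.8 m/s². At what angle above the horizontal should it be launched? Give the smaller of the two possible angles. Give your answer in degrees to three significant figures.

Level-ground range R = v₀² sin(2θ)/g ⇒ sin(2θ) = gR/v₀² = 9.80 × 62.5 / 26.1² = 0.8991.
2θ = 64.04° or 180° − 64.04° = 116.0°, so θ = 32.02° or 57.98°.
The smaller angle is 32.02°.

32.0°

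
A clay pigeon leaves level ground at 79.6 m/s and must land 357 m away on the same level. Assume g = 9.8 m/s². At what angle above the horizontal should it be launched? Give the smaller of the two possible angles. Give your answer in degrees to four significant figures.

R = v₀² sin 2θ / g gives sin 2θ = gR/v₀² = 9.80·357/79.6² = 0.5522.
2θ = 33.52° or 180° − 33.52° = 146.5°, so θ = 16.76° or 73.24°.
The smaller angle is 16.76°.

16.76°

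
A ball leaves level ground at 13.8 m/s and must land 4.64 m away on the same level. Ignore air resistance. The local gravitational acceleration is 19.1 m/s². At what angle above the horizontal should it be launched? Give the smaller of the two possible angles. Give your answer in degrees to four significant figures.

Level-ground range R = v₀² sin(2θ)/g ⇒ sin(2θ) = gR/v₀² = 19.1 × 4.64 / 13.8² = 0.4654.
2θ = 27.73° or 180° − 27.73° = 152.3°, so θ = 13.87° or 76.13°.
The smaller angle is 13.87°.

13.87°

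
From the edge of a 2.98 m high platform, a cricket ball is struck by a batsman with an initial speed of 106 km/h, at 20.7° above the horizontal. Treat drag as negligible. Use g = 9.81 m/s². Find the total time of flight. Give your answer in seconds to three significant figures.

Convert: 106 km/h = 106/3.6 = 29.44 m/s.
Horizontal component vₓ = 29.44 cos 20.7° = 27.54 m/s; vertical v_y0 = 29.44 sin 20.7° = 10.41 m/s.
Vertical motion (up positive, ground at y = 0): 4.905 t² − (10.41) t − 2.98 = 0, so t = (10.41 + √(10.41² + 2·9.81·2.98)) / 9.81 = (10.41 + 12.91) / 9.81 = 2.377 s.

2.38 s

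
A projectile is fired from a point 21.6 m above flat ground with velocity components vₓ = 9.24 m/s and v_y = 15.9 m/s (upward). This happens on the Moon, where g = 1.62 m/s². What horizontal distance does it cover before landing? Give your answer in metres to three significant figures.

193 m

The projectile lands when y = 21.6 + (15.90) t − ½·1.62·t² = 0. Positive root: t = (15.90 + √(15.90² + 2·1.62·21.6)) / 1.62 = (15.90 + 17.97) / 1.62 = 20.91 s.
Horizontal distance: R = vₓ t = 9.240 × 20.91 = 193.2 m.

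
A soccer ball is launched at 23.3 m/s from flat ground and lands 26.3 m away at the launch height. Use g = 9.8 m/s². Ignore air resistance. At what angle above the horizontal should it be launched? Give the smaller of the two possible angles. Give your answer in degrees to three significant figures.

14.2°

Level-ground range R = v₀² sin(2θ)/g ⇒ sin(2θ) = gR/v₀² = 9.80 × 26.3 / 23.3² = 0.4748.
2θ = 28.34° or 180° − 28.34° = 151.7°, so θ = 14.17° or 75.83°.
The smaller angle is 14.17°.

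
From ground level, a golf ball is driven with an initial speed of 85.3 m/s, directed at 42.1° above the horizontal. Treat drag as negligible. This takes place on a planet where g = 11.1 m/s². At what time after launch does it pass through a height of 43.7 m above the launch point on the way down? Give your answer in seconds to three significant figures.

vₓ = 85.30 cos 42.1° = 63.29 m/s; v_y0 = 85.30 sin 42.1° = 57.19 m/s.
Require v_y0 t − ½ g t² = 43.7, i.e. 5.550 t² − 57.19 t + 43.7 = 0.
Quadratic formula: t = (57.19 ± √2300.3) / 11.1 = (57.19 ± 47.96) / 11.1 → t = 0.8312 s or 9.473 s.
The descending-branch root is 9.473 s.

9.47 s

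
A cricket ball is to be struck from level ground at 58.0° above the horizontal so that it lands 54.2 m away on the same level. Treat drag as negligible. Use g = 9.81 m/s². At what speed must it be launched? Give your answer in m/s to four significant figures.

From R = (v₀² / g) sin 2θ: v₀ = √(gR / sin 2θ).
v₀ = √(9.81 × 54.2 / sin 116.0°) = √(531.7 / 0.8988) = √591.57 = 24.32 m/s.

24.32 m/s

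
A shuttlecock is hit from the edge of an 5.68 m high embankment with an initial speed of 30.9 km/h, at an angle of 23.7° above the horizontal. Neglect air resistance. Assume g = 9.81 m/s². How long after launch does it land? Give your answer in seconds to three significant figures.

1.48 s

Convert: 30.9 km/h = 30.9/3.6 = 8.583 m/s.
Horizontal component vₓ = 8.583 cos 23.7° = 7.859 m/s; vertical v_y0 = 8.583 sin 23.7° = 3.450 m/s.
Vertical motion (up positive, ground at y = 0): 4.905 t² − (3.450) t − 5.68 = 0, so t = (3.450 + √(3.450² + 2·9.81·5.68)) / 9.81 = (3.450 + 11.11) / 9.81 = 1.484 s.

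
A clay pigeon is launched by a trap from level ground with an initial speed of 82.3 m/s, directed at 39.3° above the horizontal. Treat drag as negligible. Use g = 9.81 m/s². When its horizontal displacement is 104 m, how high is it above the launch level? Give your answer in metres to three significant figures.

72.0 m

vₓ = 82.30 cos 39.3° = 63.69 m/s; v_y0 = 82.30 sin 39.3° = 52.13 m/s.
x = vₓ t ⇒ t = 104/63.69 = 1.633 s.
Height: y = v_y0 t − ½ g t² = 52.13 × 1.633 − 4.905 × 1.633² = 85.12 − 13.08 = 72.04 m.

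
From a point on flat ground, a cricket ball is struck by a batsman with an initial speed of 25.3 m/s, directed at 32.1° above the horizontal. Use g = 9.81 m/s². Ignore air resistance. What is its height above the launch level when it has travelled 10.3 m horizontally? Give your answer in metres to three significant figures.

5.33 m

Resolve: vₓ = 25.30 cos 32.1° = 21.43 m/s and v_y0 = 25.30 sin 32.1° = 13.44 m/s.
Time to reach x = 10.3 m: t = x/vₓ = 10.3/21.43 = 0.4806 s.
Height: y = v_y0 t − ½ g t² = 13.44 × 0.4806 − 4.905 × 0.4806² = 6.461 − 1.133 = 5.328 m.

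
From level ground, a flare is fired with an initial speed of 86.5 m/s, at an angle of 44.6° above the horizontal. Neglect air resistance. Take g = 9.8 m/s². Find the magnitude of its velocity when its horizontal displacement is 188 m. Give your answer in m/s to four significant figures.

Resolve: vₓ = 86.50 cos 44.6° = 61.59 m/s and v_y0 = 86.50 sin 44.6° = 60.74 m/s.
x = vₓ t ⇒ t = 188/61.59 = 3.052 s.
Vertical velocity there: v_y = v_y0 − g t = 60.74 − 9.80 × 3.052 = 30.82 m/s.
Speed: √(vₓ² + v_y²) = √(61.59² + 30.82²) = 68.87 m/s.

68.87 m/s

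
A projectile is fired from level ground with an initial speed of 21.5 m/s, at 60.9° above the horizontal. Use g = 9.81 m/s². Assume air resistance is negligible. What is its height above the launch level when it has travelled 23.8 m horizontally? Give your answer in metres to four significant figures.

17.35 m

vₓ = 21.50 cos 60.9° = 10.46 m/s; v_y0 = 21.50 sin 60.9° = 18.79 m/s.
x = vₓ t ⇒ t = 23.8/10.46 = 2.276 s.
Height: y = v_y0 t − ½ g t² = 18.79 × 2.276 − 4.905 × 2.276² = 42.76 − 25.41 = 17.35 m.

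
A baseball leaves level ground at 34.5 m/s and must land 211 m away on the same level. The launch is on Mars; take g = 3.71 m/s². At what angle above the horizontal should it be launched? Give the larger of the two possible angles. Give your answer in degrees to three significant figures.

69.4°

From R = (v₀²/g) sin 2θ: sin 2θ = 3.71 × 211 / 1190.2 = 0.6577.
2θ = 41.12° or 180° − 41.12° = 138.9°, so θ = 20.56° or 69.44°.
The larger angle is 69.44°.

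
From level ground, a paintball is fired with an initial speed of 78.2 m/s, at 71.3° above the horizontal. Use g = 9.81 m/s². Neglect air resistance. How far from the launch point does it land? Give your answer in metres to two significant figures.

vₓ = 78.20 cos 71.3° = 25.07 m/s; v_y0 = 78.20 sin 71.3° = 74.07 m/s.
Time aloft: T = 2 v_y0 / g = 2 × 74.07 / 9.81 = 15.10 s.
Range: R = vₓ T = 25.07 × 15.10 = 378.6 m.

380 m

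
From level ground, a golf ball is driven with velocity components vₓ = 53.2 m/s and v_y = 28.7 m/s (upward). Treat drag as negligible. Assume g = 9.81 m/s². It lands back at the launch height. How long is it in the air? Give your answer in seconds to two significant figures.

5.9 s

It returns to y = 0 when t = 2 v_y0 / g = 2(28.70)/9.81 = 5.851 s.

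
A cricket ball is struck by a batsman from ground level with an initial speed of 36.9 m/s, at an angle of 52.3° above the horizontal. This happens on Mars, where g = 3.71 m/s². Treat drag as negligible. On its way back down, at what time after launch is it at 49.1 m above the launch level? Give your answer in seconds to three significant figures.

Horizontal component vₓ = 36.90 cos 52.3° = 22.57 m/s; vertical v_y0 = 36.90 sin 52.3° = 29.20 m/s.
Require v_y0 t − ½ g t² = 49.1, i.e. 1.855 t² − 29.20 t + 49.1 = 0.
t = [29.20 ± √(29.20² − 2·3.71·49.1)] / 3.71 = (29.20 ± 22.09) / 3.71, so t = 1.915 s or t = 13.82 s.
The descending-branch root is 13.82 s.

13.8 s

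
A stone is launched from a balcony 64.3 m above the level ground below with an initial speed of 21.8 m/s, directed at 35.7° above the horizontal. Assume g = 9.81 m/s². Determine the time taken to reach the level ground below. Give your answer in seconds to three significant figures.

Resolve: vₓ = 21.80 cos 35.7° = 17.70 m/s and v_y0 = 21.80 sin 35.7° = 12.72 m/s.
Vertical motion (up positive, ground at y = 0): 4.905 t² − (12.72) t − 64.3 = 0, so t = (12.72 + √(12.72² + 2·9.81·64.3)) / 9.81 = (12.72 + 37.73) / 9.81 = 5.143 s.

5.14 s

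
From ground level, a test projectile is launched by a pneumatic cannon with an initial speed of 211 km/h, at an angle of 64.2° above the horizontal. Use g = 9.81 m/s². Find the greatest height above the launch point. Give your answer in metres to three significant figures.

Convert: 211 km/h = 211/3.6 = 58.61 m/s.
Resolve: vₓ = 58.61 cos 64.2° = 25.51 m/s and v_y0 = 58.61 sin 64.2° = 52.77 m/s.
At the apex v_y = 0, so H = v_y0²/(2g) = 52.77²/19.62 = 141.9 m.

142 m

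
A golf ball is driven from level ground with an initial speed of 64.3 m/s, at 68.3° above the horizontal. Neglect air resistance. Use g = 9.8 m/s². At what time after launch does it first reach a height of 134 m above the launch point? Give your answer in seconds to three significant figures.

2.96 s

vₓ = 64.30 cos 68.3° = 23.77 m/s; v_y0 = 64.30 sin 68.3° = 59.74 m/s.
Require v_y0 t − ½ g t² = 134, i.e. 4.900 t² − 59.74 t + 134 = 0.
Quadratic formula: t = (59.74 ± √942.85) / 9.80 = (59.74 ± 30.71) / 9.80 → t = 2.963 s or 9.230 s.
The first (ascending) time is 2.963 s.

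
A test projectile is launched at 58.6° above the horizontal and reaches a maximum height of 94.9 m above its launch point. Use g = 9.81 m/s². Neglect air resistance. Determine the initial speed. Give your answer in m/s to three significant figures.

At the peak v_y = 0, so v_y0 = √(2gH) = √(2 × 9.81 × 94.9) = 43.15 m/s.
v_y0 = v₀ sin θ ⇒ v₀ = 43.15 / sin 58.6° = 50.55 m/s.

50.6 m/s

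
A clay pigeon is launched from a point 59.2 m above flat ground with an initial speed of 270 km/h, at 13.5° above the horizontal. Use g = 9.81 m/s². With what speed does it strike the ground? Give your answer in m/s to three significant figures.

Convert: 270 km/h = 270/3.6 = 75.00 m/s.
Resolve: vₓ = 75.00 cos 13.5° = 72.93 m/s and v_y0 = 75.00 sin 13.5° = 17.51 m/s.
The projectile lands when y = 59.2 + (17.51) t − ½·9.81·t² = 0. Positive root: t = (17.51 + √(17.51² + 2·9.81·59.2)) / 9.81 = (17.51 + 38.32) / 9.81 = 5.690 s.
Vertical velocity at impact: v_y = v_y0 − g t = 17.51 − 9.81 × 5.690 = −38.32 m/s.
Speed: |v| = √(vₓ² + v_y²) = √(72.93² + 38.32²) = 82.38 m/s.

82.4 m/s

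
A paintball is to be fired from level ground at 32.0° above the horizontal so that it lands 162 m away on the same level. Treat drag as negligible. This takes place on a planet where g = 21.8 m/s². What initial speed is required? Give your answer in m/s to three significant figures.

62.7 m/s

Level-ground range: R = v₀² sin(2θ)/g, so v₀ = √(gR / sin 2θ).
v₀ = √(21.8 × 162 / sin 64.00°) = √(3532 / 0.8988) = √3929.3 = 62.68 m/s.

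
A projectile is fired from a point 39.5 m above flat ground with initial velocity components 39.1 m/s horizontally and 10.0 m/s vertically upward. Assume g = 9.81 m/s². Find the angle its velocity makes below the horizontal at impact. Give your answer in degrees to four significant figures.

The projectile lands when y = 39.5 + (10.00) t − ½·9.81·t² = 0. Positive root: t = (10.00 + √(10.00² + 2·9.81·39.5)) / 9.81 = (10.00 + 29.58) / 9.81 = 4.035 s.
At impact: v_y = v_y0 − g t = −29.58 m/s; vₓ = 39.10 m/s.
Angle below horizontal: arctan(|v_y|/vₓ) = arctan(29.58/39.10) = 37.11°.

37.11°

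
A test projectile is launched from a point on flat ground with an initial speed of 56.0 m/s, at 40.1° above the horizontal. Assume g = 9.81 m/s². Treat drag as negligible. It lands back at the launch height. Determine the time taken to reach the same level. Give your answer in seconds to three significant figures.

Resolve: vₓ = 56.00 cos 40.1° = 42.84 m/s and v_y0 = 56.00 sin 40.1° = 36.07 m/s.
Landing at launch height ⇒ T = 2 v_y0 / g = 2 × 36.07 / 9.81 = 7.354 s.

7.35 s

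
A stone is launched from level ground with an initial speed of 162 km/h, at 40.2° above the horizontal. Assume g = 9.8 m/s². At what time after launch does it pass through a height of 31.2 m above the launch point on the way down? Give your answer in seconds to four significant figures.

4.518 s

Convert: 162 km/h = 162/3.6 = 45.00 m/s.
vₓ = 45.00 cos 40.2° = 34.37 m/s; v_y0 = 45.00 sin 40.2° = 29.05 m/s.
Require v_y0 t − ½ g t² = 31.2, i.e. 4.900 t² − 29.05 t + 31.2 = 0.
t = [29.05 ± √(29.05² − 2·9.80·31.2)] / 9.80 = (29.05 ± 15.24) / 9.80, so t = 1.409 s or t = 4.518 s.
The descending-branch root is 4.518 s.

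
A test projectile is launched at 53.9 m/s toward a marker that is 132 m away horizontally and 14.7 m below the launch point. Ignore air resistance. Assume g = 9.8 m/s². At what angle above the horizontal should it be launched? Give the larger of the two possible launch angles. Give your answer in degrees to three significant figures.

Trajectory: y = x tanθ − g x² (1 + tan²θ)/(2v₀²). With x = 132, y = −14.7, v₀ = 53.9, g = 9.80:
29.39 tan²θ − 132 tanθ + (14.69) = 0.
tanθ = [132 ± √(132² − 4 × 29.39 × (14.69))] / (2 × 29.39) = (132 ± 125.3) / 58.78, giving tanθ = 0.1142 or 4.377.
θ = 6.513° or 77.13°; the larger is 77.13°.

77.1°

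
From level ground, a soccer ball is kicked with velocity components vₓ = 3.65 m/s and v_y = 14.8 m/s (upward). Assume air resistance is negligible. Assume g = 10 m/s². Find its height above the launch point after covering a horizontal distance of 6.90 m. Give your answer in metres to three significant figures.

x = vₓ t ⇒ t = 6.90/3.650 = 1.890 s.
Height: y = v_y0 t − ½ g t² = 14.80 × 1.890 − 5.000 × 1.890² = 27.98 − 17.87 = 10.11 m.

10.1 m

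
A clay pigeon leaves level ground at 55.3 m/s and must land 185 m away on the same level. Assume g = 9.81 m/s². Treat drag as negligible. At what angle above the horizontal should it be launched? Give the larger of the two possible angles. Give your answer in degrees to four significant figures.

Level-ground range R = v₀² sin(2θ)/g ⇒ sin(2θ) = gR/v₀² = 9.81 × 185 / 55.3² = 0.5935.
2θ = 36.40° or 180° − 36.40° = 143.6°, so θ = 18.20° or 71.80°.
The larger angle is 71.80°.

71.80°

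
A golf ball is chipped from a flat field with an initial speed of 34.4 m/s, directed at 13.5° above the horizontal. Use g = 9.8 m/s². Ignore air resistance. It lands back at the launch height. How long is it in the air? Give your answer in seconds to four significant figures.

Resolve: vₓ = 34.40 cos 13.5° = 33.45 m/s and v_y0 = 34.40 sin 13.5° = 8.031 m/s.
It returns to y = 0 when t = 2 v_y0 / g = 2(8.031)/9.80 = 1.639 s.

1.639 s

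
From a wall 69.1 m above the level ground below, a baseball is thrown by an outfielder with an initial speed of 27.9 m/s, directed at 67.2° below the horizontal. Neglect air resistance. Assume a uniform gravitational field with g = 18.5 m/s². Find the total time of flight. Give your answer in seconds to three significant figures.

Horizontal component vₓ = 27.90 cos 67.2° = 10.81 m/s; vertical v_y0 = −25.72 m/s (downward).
Vertical motion (up positive, ground at y = 0): 9.250 t² − (−25.72) t − 69.1 = 0, so t = (−25.72 + √(25.72² + 2·18.5·69.1)) / 18.5 = (−25.72 + 56.73) / 18.5 = 1.676 s.

1.68 s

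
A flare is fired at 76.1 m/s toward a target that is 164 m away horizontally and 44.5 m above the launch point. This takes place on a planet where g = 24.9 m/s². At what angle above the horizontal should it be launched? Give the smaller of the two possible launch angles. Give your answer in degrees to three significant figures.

Trajectory: y = x tanθ − g x² (1 + tan²θ)/(2v₀²). With x = 164, y = 44.5, v₀ = 76.1, g = 24.9:
57.82 tan²θ − 164 tanθ + (102.3) = 0.
tanθ = [164 ± √(164² − 4 × 57.82 × (102.3))] / (2 × 57.82) = (164 ± 56.84) / 115.6, giving tanθ = 0.9267 or 1.910.
θ = 42.82° or 62.36°; the smaller is 42.82°.

42.8°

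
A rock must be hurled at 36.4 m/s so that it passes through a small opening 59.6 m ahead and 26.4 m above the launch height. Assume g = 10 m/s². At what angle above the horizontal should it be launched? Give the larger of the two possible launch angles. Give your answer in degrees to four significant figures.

Trajectory: y = x tanθ − g x² (1 + tan²θ)/(2v₀²). With x = 59.6, y = 26.4, v₀ = 36.4, g = 10.0:
13.40 tan²θ − 59.6 tanθ + (39.80) = 0.
tanθ = [59.6 ± √(59.6² − 4 × 13.40 × (39.80))] / (2 × 13.40) = (59.6 ± 37.65) / 26.81, giving tanθ = 0.8186 or 3.628.
θ = 39.30° or 74.59°; the larger is 74.59°.

74.59°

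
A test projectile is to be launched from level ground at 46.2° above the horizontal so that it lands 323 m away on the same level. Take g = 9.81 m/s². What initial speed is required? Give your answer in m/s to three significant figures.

From R = (v₀² / g) sin 2θ: v₀ = √(gR / sin 2θ).
v₀ = √(9.81 × 323 / sin 92.40°) = √(3169 / 0.9991) = √3171.4 = 56.32 m/s.

56.3 m/s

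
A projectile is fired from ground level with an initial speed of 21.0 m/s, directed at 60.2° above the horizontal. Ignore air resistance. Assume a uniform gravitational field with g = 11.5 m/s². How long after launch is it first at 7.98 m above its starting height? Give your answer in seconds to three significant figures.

vₓ = 21.00 cos 60.2° = 10.44 m/s; v_y0 = 21.00 sin 60.2° = 18.22 m/s.
Require v_y0 t − ½ g t² = 7.98, i.e. 5.750 t² − 18.22 t + 7.98 = 0.
Quadratic formula: t = (18.22 ± √148.54) / 11.5 = (18.22 ± 12.19) / 11.5 → t = 0.5248 s or 2.644 s.
The first (ascending) time is 0.5248 s.

0.525 s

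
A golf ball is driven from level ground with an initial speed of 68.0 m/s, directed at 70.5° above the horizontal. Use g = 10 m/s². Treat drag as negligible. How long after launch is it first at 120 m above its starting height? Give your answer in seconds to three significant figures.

2.28 s

vₓ = 68.00 cos 70.5° = 22.70 m/s; v_y0 = 68.00 sin 70.5° = 64.10 m/s.
Require v_y0 t − ½ g t² = 120, i.e. 5.000 t² − 64.10 t + 120 = 0.
t = [64.10 ± √(64.10² − 2·10.0·120)] / 10.0 = (64.10 ± 41.34) / 10.0, so t = 2.276 s or t = 10.54 s.
The first (ascending) time is 2.276 s.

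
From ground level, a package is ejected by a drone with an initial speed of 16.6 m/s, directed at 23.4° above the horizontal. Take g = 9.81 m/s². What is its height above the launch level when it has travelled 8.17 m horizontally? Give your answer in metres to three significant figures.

Horizontal component vₓ = 16.60 cos 23.4° = 15.23 m/s; vertical v_y0 = 16.60 sin 23.4° = 6.593 m/s.
At x = 8.17 m, t = x/vₓ = 8.17/15.23 = 0.5363 s.
Height: y = v_y0 t − ½ g t² = 6.593 × 0.5363 − 4.905 × 0.5363² = 3.535 − 1.411 = 2.125 m.

2.12 m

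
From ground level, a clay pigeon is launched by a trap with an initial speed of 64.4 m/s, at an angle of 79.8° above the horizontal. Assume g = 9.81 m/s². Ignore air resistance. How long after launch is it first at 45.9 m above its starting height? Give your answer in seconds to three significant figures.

0.770 s

Horizontal component vₓ = 64.40 cos 79.8° = 11.40 m/s; vertical v_y0 = 64.40 sin 79.8° = 63.38 m/s.
Require v_y0 t − ½ g t² = 45.9, i.e. 4.905 t² − 63.38 t + 45.9 = 0.
t = [63.38 ± √(63.38² − 2·9.81·45.9)] / 9.81 = (63.38 ± 55.83) / 9.81, so t = 0.7701 s or t = 12.15 s.
The first (ascending) time is 0.7701 s.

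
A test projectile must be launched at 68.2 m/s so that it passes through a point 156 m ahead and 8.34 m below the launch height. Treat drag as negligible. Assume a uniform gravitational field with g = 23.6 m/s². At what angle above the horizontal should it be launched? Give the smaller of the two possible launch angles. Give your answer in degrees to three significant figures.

22.2°

Trajectory: y = x tanθ − g x² (1 + tan²θ)/(2v₀²). With x = 156, y = −8.34, v₀ = 68.2, g = 23.6:
61.74 tan²θ − 156 tanθ + (53.40) = 0.
tanθ = [156 ± √(156² − 4 × 61.74 × (53.40))] / (2 × 61.74) = (156 ± 105.6) / 123.5, giving tanθ = 0.4083 or 2.118.
θ = 22.21° or 64.73°; the smaller is 22.21°.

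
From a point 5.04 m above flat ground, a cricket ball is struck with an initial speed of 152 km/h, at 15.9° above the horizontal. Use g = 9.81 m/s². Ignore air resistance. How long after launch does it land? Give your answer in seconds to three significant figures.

2.73 s

Convert: 152 km/h = 152/3.6 = 42.22 m/s.
vₓ = 42.22 cos 15.9° = 40.61 m/s; v_y0 = 42.22 sin 15.9° = 11.57 m/s.
Vertical motion (up positive, ground at y = 0): 4.905 t² − (11.57) t − 5.04 = 0, so t = (11.57 + √(11.57² + 2·9.81·5.04)) / 9.81 = (11.57 + 15.25) / 9.81 = 2.734 s.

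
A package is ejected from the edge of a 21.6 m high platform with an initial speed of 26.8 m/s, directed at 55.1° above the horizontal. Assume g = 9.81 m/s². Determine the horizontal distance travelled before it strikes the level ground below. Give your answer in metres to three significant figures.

81.4 m

Horizontal component vₓ = 26.80 cos 55.1° = 15.33 m/s; vertical v_y0 = 26.80 sin 55.1° = 21.98 m/s.
With up positive and y = 0 at the ground: y(t) = 21.6 + (21.98) t − 4.905 t². Setting y = 0 and taking the positive root: t = [21.98 + √(21.98² + 2·9.81·21.6)] / 9.81 = (21.98 + 30.12) / 9.81 = 5.310 s.
Horizontal distance: R = vₓ t = 15.33 × 5.310 = 81.43 m.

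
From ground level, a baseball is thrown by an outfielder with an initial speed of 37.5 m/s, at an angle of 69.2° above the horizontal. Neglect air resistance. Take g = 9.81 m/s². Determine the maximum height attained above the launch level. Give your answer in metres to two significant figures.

63 m

Horizontal component vₓ = 37.50 cos 69.2° = 13.32 m/s; vertical v_y0 = 37.50 sin 69.2° = 35.06 m/s.
Maximum height: H = v_y0² / (2g) = 35.06² / (2 × 9.81) = 62.64 m.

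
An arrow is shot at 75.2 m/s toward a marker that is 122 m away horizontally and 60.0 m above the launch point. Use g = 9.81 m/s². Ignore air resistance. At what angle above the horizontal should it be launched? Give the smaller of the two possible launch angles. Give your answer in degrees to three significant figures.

32.7°

Trajectory: y = x tanθ − g x² (1 + tan²θ)/(2v₀²). With x = 122, y = 60.0, v₀ = 75.2, g = 9.81:
12.91 tan²θ − 122 tanθ + (72.91) = 0.
tanθ = [122 ± √(122² − 4 × 12.91 × (72.91))] / (2 × 12.91) = (122 ± 105.4) / 25.82, giving tanθ = 0.6411 or 8.809.
θ = 32.66° or 83.52°; the smaller is 32.66°.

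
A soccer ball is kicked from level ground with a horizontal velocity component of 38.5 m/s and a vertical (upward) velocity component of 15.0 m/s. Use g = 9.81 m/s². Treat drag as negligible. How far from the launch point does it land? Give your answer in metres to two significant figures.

120 m

Time aloft: T = 2 v_y0 / g = 2 × 15.00 / 9.81 = 3.058 s.
Horizontal distance R = vₓ T = 38.50 × 3.058 = 117.7 m.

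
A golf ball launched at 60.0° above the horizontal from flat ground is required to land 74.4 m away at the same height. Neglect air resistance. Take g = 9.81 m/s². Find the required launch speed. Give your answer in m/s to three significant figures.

29.0 m/s

Level-ground range: R = v₀² sin(2θ)/g, so v₀ = √(gR / sin 2θ).
v₀ = √(9.81 × 74.4 / sin 120.0°) = √(729.9 / 0.8660) = √842.77 = 29.03 m/s.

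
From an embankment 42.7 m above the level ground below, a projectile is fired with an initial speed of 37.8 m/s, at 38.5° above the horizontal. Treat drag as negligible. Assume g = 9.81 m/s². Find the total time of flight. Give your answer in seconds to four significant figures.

6.201 s

vₓ = 37.80 cos 38.5° = 29.58 m/s; v_y0 = 37.80 sin 38.5° = 23.53 m/s.
With up positive and y = 0 at the ground: y(t) = 42.7 + (23.53) t − 4.905 t². Setting y = 0 and taking the positive root: t = [23.53 + √(23.53² + 2·9.81·42.7)] / 9.81 = (23.53 + 37.30) / 9.81 = 6.201 s.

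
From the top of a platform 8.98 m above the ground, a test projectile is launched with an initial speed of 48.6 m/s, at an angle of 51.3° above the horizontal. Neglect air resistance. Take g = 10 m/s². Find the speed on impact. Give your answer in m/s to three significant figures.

50.4 m/s

vₓ = 48.60 cos 51.3° = 30.39 m/s; v_y0 = 48.60 sin 51.3° = 37.93 m/s.
With up positive and y = 0 at the ground: y(t) = 8.98 + (37.93) t − 5.000 t². Setting y = 0 and taking the positive root: t = [37.93 + √(37.93² + 2·10.0·8.98)] / 10.0 = (37.93 + 40.23) / 10.0 = 7.816 s.
Vertical velocity at impact: v_y = v_y0 − g t = 37.93 − 10.0 × 7.816 = −40.23 m/s.
Speed: |v| = √(vₓ² + v_y²) = √(30.39² + 40.23²) = 50.41 m/s.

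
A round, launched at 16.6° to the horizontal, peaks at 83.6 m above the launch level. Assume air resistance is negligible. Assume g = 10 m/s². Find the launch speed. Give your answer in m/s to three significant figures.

At the peak v_y = 0, so v_y0 = √(2gH) = √(2 × 10.0 × 83.6) = 40.89 m/s.
v_y0 = v₀ sin θ ⇒ v₀ = 40.89 / sin 16.6° = 143.1 m/s.

143 m/s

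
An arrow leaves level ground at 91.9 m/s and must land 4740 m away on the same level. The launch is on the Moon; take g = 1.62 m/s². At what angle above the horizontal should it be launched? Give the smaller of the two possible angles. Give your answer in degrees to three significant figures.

Level-ground range R = v₀² sin(2θ)/g ⇒ sin(2θ) = gR/v₀² = 1.62 × 4740 / 91.9² = 0.9092.
2θ = 65.40° or 180° − 65.40° = 114.6°, so θ = 32.70° or 57.30°.
The smaller angle is 32.70°.

32.7°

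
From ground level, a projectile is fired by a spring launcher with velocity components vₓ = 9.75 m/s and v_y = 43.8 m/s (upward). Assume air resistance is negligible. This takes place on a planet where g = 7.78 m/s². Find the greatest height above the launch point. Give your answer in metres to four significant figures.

123.3 m

At the apex v_y = 0, so H = v_y0²/(2g) = 43.80²/15.56 = 123.3 m.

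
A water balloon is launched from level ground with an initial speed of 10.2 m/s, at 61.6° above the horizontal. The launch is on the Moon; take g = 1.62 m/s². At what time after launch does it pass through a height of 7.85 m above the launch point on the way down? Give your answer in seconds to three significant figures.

Resolve: vₓ = 10.20 cos 61.6° = 4.851 m/s and v_y0 = 10.20 sin 61.6° = 8.972 m/s.
Set y = v_y0 t − ½ g t² = 7.85: 0.8100 t² − 8.972 t + 7.85 = 0.
t = [8.972 ± √(8.972² − 2·1.62·7.85)] / 1.62 = (8.972 ± 7.421) / 1.62, so t = 0.9577 s or t = 10.12 s.
The descending-branch root is 10.12 s.

10.1 s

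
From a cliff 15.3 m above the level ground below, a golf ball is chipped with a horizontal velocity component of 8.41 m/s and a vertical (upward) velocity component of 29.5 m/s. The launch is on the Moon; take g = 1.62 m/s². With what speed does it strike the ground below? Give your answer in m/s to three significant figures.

31.5 m/s

The projectile lands when y = 15.3 + (29.50) t − ½·1.62·t² = 0. Positive root: t = (29.50 + √(29.50² + 2·1.62·15.3)) / 1.62 = (29.50 + 30.33) / 1.62 = 36.93 s.
Vertical velocity at impact: v_y = v_y0 − g t = 29.50 − 1.62 × 36.93 = −30.33 m/s.
Speed: |v| = √(vₓ² + v_y²) = √(8.410² + 30.33²) = 31.47 m/s.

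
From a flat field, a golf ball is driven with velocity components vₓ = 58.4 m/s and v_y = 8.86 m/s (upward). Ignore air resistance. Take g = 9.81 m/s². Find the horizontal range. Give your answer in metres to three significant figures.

Flight time T = 2 v_y0 / g = 1.806 s.
Horizontal distance R = vₓ T = 58.40 × 1.806 = 105.5 m.

105 m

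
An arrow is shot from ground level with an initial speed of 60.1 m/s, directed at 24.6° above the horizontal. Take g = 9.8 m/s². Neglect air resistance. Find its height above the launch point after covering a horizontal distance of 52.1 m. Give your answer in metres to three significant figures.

19.4 m

Horizontal component vₓ = 60.10 cos 24.6° = 54.65 m/s; vertical v_y0 = 60.10 sin 24.6° = 25.02 m/s.
Time to reach x = 52.1 m: t = x/vₓ = 52.1/54.65 = 0.9534 s.
Height: y = v_y0 t − ½ g t² = 25.02 × 0.9534 − 4.900 × 0.9534² = 23.85 − 4.454 = 19.40 m.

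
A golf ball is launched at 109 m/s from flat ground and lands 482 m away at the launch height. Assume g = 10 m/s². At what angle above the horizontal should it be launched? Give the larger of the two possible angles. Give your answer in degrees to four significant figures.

78.03°

From R = (v₀²/g) sin 2θ: sin 2θ = 10.0 × 482 / 11881 = 0.4057.
2θ = 23.93° or 180° − 23.93° = 156.1°, so θ = 11.97° or 78.03°.
The larger angle is 78.03°.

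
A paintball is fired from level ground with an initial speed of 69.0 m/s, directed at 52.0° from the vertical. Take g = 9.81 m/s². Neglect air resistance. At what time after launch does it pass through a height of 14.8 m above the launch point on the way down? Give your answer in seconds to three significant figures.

8.30 s

vₓ = 69.00 sin 52.0° = 54.37 m/s; v_y0 = 69.00 cos 52.0° = 42.48 m/s.
Require v_y0 t − ½ g t² = 14.8, i.e. 4.905 t² − 42.48 t + 14.8 = 0.
Quadratic formula: t = (42.48 ± √1514.2) / 9.81 = (42.48 ± 38.91) / 9.81 → t = 0.3637 s or 8.297 s.
The descending-branch root is 8.297 s.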